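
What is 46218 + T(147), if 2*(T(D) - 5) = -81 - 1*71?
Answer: 46147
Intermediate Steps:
T(D) = -71 (T(D) = 5 + (-81 - 1*71)/2 = 5 + (-81 - 71)/2 = 5 + (½)*(-152) = 5 - 76 = -71)
46218 + T(147) = 46218 - 71 = 46147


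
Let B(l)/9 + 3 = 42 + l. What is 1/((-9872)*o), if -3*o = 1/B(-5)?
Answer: 459/4936 ≈ 0.092990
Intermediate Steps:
B(l) = 351 + 9*l (B(l) = -27 + 9*(42 + l) = -27 + (378 + 9*l) = 351 + 9*l)
o = -1/918 (o = -1/(3*(351 + 9*(-5))) = -1/(3*(351 - 45)) = -1/3/306 = -1/3*1/306 = -1/918 ≈ -0.0010893)
1/((-9872)*o) = 1/((-9872)*(-1/918)) = -1/9872*(-918) = 459/4936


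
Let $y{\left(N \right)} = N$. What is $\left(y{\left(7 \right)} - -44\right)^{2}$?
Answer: $2601$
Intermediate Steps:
$\left(y{\left(7 \right)} - -44\right)^{2} = \left(7 - -44\right)^{2} = \left(7 + 44\right)^{2} = 51^{2} = 2601$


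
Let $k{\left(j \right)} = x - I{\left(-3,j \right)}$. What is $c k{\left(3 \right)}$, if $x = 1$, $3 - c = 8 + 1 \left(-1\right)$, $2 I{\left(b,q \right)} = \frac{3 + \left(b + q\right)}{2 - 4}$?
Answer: $-7$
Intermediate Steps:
$I{\left(b,q \right)} = - \frac{3}{4} - \frac{b}{4} - \frac{q}{4}$ ($I{\left(b,q \right)} = \frac{\left(3 + \left(b + q\right)\right) \frac{1}{2 - 4}}{2} = \frac{\left(3 + b + q\right) \frac{1}{-2}}{2} = \frac{\left(3 + b + q\right) \left(- \frac{1}{2}\right)}{2} = \frac{- \frac{3}{2} - \frac{b}{2} - \frac{q}{2}}{2} = - \frac{3}{4} - \frac{b}{4} - \frac{q}{4}$)
$c = -4$ ($c = 3 - \left(8 + 1 \left(-1\right)\right) = 3 - \left(8 - 1\right) = 3 - 7 = -4$)
$k{\left(j \right)} = 1 + \frac{j}{4}$ ($k{\left(j \right)} = 1 - \left(- \frac{3}{4} - - \frac{3}{4} - \frac{j}{4}\right) = 1 - \left(- \frac{3}{4} + \frac{3}{4} - \frac{j}{4}\right) = 1 - - \frac{j}{4} = 1 + \frac{j}{4}$)
$c k{\left(3 \right)} = - 4 \left(1 + \frac{1}{4} \cdot 3\right) = - 4 \left(1 + \frac{3}{4}\right) = \left(-4\right) \frac{7}{4} = -7$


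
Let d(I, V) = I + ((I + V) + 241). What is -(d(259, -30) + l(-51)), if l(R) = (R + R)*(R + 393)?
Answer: 34155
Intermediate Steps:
l(R) = 2*R*(393 + R) (l(R) = (2*R)*(393 + R) = 2*R*(393 + R))
d(I, V) = 241 + V + 2*I (d(I, V) = I + (241 + I + V) = 241 + V + 2*I)
-(d(259, -30) + l(-51)) = -((241 - 30 + 2*259) + 2*(-51)*(393 - 51)) = -((241 - 30 + 518) + 2*(-51)*342) = -(729 - 34884) = -1*(-34155) = 34155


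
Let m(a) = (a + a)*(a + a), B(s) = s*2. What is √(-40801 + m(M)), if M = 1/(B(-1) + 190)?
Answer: 9*I*√4450835/94 ≈ 201.99*I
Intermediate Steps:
B(s) = 2*s
M = 1/188 (M = 1/(2*(-1) + 190) = 1/(-2 + 190) = 1/188 ≈ 0.0053191)
m(a) = 4*a² (m(a) = (2*a)*(2*a) = 4*a²)
√(-40801 + m(M)) = √(-40801 + 4*(1/188)²) = √(-40801 + 4*(1/35344)) = √(-40801 + 1/8836) = √(-360517635/8836) = 9*I*√4450835/94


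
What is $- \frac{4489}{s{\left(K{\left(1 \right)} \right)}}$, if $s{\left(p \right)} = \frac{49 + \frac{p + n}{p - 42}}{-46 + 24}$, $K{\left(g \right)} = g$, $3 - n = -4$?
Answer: $\frac{4049078}{2001} \approx 2023.5$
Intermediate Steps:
$n = 7$ ($n = 3 - -4 = 3 + 4 = 7$)
$s{\left(p \right)} = - \frac{49}{22} - \frac{7 + p}{22 \left(-42 + p\right)}$ ($s{\left(p \right)} = \frac{49 + \frac{p + 7}{p - 42}}{-46 + 24} = \frac{49 + \frac{7 + p}{-42 + p}}{-22} = \left(49 + \frac{7 + p}{-42 + p}\right) \left(- \frac{1}{22}\right) = - \frac{49}{22} - \frac{7 + p}{22 \left(-42 + p\right)}$)
$- \frac{4489}{s{\left(K{\left(1 \right)} \right)}} = - \frac{4489}{\frac{1}{22} \frac{1}{-42 + 1} \left(2051 - 50\right)} = - \frac{4489}{\frac{1}{22} \frac{1}{-41} \left(2051 - 50\right)} = - \frac{4489}{\frac{1}{22} \left(- \frac{1}{41}\right) 2001} = - \frac{4489}{- \frac{2001}{902}} = \left(-4489\right) \left(- \frac{902}{2001}\right) = \frac{4049078}{2001}$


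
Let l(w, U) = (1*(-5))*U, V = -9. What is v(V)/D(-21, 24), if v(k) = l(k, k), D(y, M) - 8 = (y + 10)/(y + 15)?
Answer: 270/59 ≈ 4.5763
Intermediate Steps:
D(y, M) = 8 + (10 + y)/(15 + y) (D(y, M) = 8 + (y + 10)/(y + 15) = 8 + (10 + y)/(15 + y))
l(w, U) = -5*U
v(k) = -5*k
v(V)/D(-21, 24) = (-5*(-9))/(((130 + 9*(-21))/(15 - 21))) = 45/(((130 - 189)/(-6))) = 45/((-⅙*(-59))) = 45/(59/6) = 45*(6/59) = 270/59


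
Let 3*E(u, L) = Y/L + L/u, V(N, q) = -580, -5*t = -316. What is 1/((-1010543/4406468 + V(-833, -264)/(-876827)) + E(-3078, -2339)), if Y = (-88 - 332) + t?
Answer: 4851725039374516380/366211511644280977 ≈ 13.248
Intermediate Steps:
t = 316/5 (t = -1/5*(-316) = 316/5 ≈ 63.200)
Y = -1784/5 (Y = (-88 - 332) + 316/5 = -420 + 316/5 = -1784/5 ≈ -356.80)
E(u, L) = -1784/(15*L) + L/(3*u) (E(u, L) = (-1784/(5*L) + L/u)/3 = -1784/(15*L) + L/(3*u))
1/((-1010543/4406468 + V(-833, -264)/(-876827)) + E(-3078, -2339)) = 1/((-1010543/4406468 - 580/(-876827)) + (-1784/15/(-2339) + (1/3)*(-2339)/(-3078))) = 1/((-1010543*1/4406468 - 580*(-1/876827)) + (-1784/15*(-1/2339) + (1/3)*(-2339)*(-1/3078))) = 1/((-23501/102476 + 580/876827) + (1784/35085 + 2339/9234)) = 1/(-20546875247/89853723652 + 32845757/107991630) = 1/(366211511644280977/4851725039374516380) = 4851725039374516380/366211511644280977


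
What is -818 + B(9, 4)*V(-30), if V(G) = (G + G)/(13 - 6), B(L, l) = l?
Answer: -5966/7 ≈ -852.29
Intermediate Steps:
V(G) = 2*G/7 (V(G) = (2*G)/7 = (2*G)*(⅐) = 2*G/7)
-818 + B(9, 4)*V(-30) = -818 + 4*((2/7)*(-30)) = -818 + 4*(-60/7) = -818 - 240/7 = -5966/7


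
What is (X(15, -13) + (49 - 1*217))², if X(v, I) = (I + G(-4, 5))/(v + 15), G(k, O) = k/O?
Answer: 70946929/2500 ≈ 28379.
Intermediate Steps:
X(v, I) = (-⅘ + I)/(15 + v) (X(v, I) = (I - 4/5)/(v + 15) = (I - 4*⅕)/(15 + v) = (I - ⅘)/(15 + v) = (-⅘ + I)/(15 + v))
(X(15, -13) + (49 - 1*217))² = ((-⅘ - 13)/(15 + 15) + (49 - 1*217))² = (-69/5/30 + (49 - 217))² = ((1/30)*(-69/5) - 168)² = (-23/50 - 168)² = (-8423/50)² = 70946929/2500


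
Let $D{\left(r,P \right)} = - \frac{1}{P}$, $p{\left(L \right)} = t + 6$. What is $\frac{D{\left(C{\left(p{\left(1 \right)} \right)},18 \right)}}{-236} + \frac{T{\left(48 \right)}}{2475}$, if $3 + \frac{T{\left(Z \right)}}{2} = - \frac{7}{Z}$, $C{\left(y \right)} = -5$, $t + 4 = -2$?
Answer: $- \frac{2021}{876150} \approx -0.0023067$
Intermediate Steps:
$t = -6$ ($t = -4 - 2 = -6$)
$p{\left(L \right)} = 0$ ($p{\left(L \right)} = -6 + 6 = 0$)
$T{\left(Z \right)} = -6 - \frac{14}{Z}$ ($T{\left(Z \right)} = -6 + 2 \left(- \frac{7}{Z}\right) = -6 - \frac{14}{Z}$)
$\frac{D{\left(C{\left(p{\left(1 \right)} \right)},18 \right)}}{-236} + \frac{T{\left(48 \right)}}{2475} = \frac{\left(-1\right) \frac{1}{18}}{-236} + \frac{-6 - \frac{14}{48}}{2475} = \left(-1\right) \frac{1}{18} \left(- \frac{1}{236}\right) + \left(-6 - \frac{7}{24}\right) \frac{1}{2475} = \left(- \frac{1}{18}\right) \left(- \frac{1}{236}\right) + \left(-6 - \frac{7}{24}\right) \frac{1}{2475} = \frac{1}{4248} - \frac{151}{59400} = - \frac{2021}{876150}$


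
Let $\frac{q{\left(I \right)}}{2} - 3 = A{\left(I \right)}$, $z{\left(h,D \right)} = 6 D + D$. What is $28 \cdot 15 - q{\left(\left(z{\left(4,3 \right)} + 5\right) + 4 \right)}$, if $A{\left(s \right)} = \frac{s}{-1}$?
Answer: $474$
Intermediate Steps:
$z{\left(h,D \right)} = 7 D$
$A{\left(s \right)} = - s$ ($A{\left(s \right)} = s \left(-1\right) = - s$)
$q{\left(I \right)} = 6 - 2 I$ ($q{\left(I \right)} = 6 + 2 \left(- I\right) = 6 - 2 I$)
$28 \cdot 15 - q{\left(\left(z{\left(4,3 \right)} + 5\right) + 4 \right)} = 28 \cdot 15 - \left(6 - 2 \left(\left(7 \cdot 3 + 5\right) + 4\right)\right) = 420 - \left(6 - 2 \left(\left(21 + 5\right) + 4\right)\right) = 420 - \left(6 - 2 \left(26 + 4\right)\right) = 420 - \left(6 - 60\right) = 420 - -54 = 420 + 54 = 474$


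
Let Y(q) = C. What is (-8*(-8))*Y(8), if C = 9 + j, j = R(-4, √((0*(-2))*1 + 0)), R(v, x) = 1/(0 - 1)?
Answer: 512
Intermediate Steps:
R(v, x) = -1 (R(v, x) = 1/(-1) = -1)
j = -1
C = 8 (C = 9 - 1 = 8)
Y(q) = 8
(-8*(-8))*Y(8) = -8*(-8)*8 = 64*8 = 512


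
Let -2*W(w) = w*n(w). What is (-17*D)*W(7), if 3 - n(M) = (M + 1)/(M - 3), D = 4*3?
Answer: 714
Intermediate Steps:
D = 12
n(M) = 3 - (1 + M)/(-3 + M) (n(M) = 3 - (M + 1)/(M - 3) = 3 - (1 + M)/(-3 + M))
W(w) = -w*(-5 + w)/(-3 + w) (W(w) = -w*2*(-5 + w)/(-3 + w)/2 = -w*(-5 + w)/(-3 + w))
(-17*D)*W(7) = (-17*12)*(7*(5 - 1*7)/(-3 + 7)) = -1428*(5 - 7)/4 = -1428*(-2)/4 = -204*(-7/2) = 714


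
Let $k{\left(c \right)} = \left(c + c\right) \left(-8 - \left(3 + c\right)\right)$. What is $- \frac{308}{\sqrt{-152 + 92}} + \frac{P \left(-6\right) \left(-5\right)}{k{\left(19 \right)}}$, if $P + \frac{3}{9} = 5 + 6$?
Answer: $- \frac{16}{57} + \frac{154 i \sqrt{15}}{15} \approx -0.2807 + 39.763 i$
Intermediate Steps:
$P = \frac{32}{3}$ ($P = - \frac{1}{3} + \left(5 + 6\right) = - \frac{1}{3} + 11 = \frac{32}{3} \approx 10.667$)
$k{\left(c \right)} = 2 c \left(-11 - c\right)$
$- \frac{308}{\sqrt{-152 + 92}} + \frac{P \left(-6\right) \left(-5\right)}{k{\left(19 \right)}} = - \frac{308}{\sqrt{-152 + 92}} + \frac{\frac{32}{3} \left(-6\right) \left(-5\right)}{\left(-2\right) 19 \left(11 + 19\right)} = - \frac{308}{\sqrt{-60}} + \frac{\left(-64\right) \left(-5\right)}{\left(-2\right) 19 \cdot 30} = - \frac{308}{2 i \sqrt{15}} + \frac{320}{-1140} = - 308 \left(- \frac{i \sqrt{15}}{30}\right) + 320 \left(- \frac{1}{1140}\right) = \frac{154 i \sqrt{15}}{15} - \frac{16}{57} = - \frac{16}{57} + \frac{154 i \sqrt{15}}{15}$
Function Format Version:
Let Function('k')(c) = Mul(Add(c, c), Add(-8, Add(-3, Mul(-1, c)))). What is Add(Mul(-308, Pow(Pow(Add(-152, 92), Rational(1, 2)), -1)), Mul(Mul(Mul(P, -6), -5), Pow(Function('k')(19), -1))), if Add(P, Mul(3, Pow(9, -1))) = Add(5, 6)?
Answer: Add(Rational(-16, 57), Mul(Rational(154, 15), I, Pow(15, Rational(1, 2)))) ≈ Add(-0.28070, Mul(39.763, I))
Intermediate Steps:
P = Rational(32, 3) (P = Add(Rational(-1, 3), Add(5, 6)) = Add(Rational(-1, 3), 11) = Rational(32, 3) ≈ 10.667)
Function('k')(c) = Mul(2, c, Add(-11, Mul(-1, c))) (Function('k')(c) = Mul(Mul(2, c), Add(-11, Mul(-1, c))) = Mul(2, c, Add(-11, Mul(-1, c))))
Add(Mul(-308, Pow(Pow(Add(-152, 92), Rational(1, 2)), -1)), Mul(Mul(Mul(P, -6), -5), Pow(Function('k')(19), -1))) = Add(Mul(-308, Pow(Pow(Add(-152, 92), Rational(1, 2)), -1)), Mul(Mul(Mul(Rational(32, 3), -6), -5), Pow(Mul(-2, 19, Add(11, 19)), -1))) = Add(Mul(-308, Pow(Pow(-60, Rational(1, 2)), -1)), Mul(Mul(-64, -5), Pow(Mul(-2, 19, 30), -1))) = Add(Mul(-308, Pow(Mul(2, I, Pow(15, Rational(1, 2))), -1)), Mul(320, Pow(-1140, -1))) = Add(Mul(-308, Mul(Rational(-1, 30), I, Pow(15, Rational(1, 2)))), Mul(320, Rational(-1, 1140))) = Add(Mul(Rational(154, 15), I, Pow(15, Rational(1, 2))), Rational(-16, 57)) = Add(Rational(-16, 57), Mul(Rational(154, 15), I, Pow(15, Rational(1, 2))))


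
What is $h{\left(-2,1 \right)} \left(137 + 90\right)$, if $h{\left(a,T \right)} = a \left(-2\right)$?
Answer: $908$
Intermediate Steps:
$h{\left(a,T \right)} = - 2 a$
$h{\left(-2,1 \right)} \left(137 + 90\right) = \left(-2\right) \left(-2\right) \left(137 + 90\right) = 4 \cdot 227 = 908$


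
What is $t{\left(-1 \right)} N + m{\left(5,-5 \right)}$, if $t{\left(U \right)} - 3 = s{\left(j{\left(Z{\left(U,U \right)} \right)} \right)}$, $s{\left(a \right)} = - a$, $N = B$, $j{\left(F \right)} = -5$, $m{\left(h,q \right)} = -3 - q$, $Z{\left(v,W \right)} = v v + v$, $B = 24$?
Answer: $194$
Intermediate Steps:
$Z{\left(v,W \right)} = v + v^{2}$ ($Z{\left(v,W \right)} = v^{2} + v = v + v^{2}$)
$N = 24$
$t{\left(U \right)} = 8$ ($t{\left(U \right)} = 3 - -5 = 3 + 5 = 8$)
$t{\left(-1 \right)} N + m{\left(5,-5 \right)} = 8 \cdot 24 - -2 = 192 + \left(-3 + 5\right) = 192 + 2 = 194$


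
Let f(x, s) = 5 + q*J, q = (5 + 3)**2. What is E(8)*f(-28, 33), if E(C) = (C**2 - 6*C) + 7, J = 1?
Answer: 1587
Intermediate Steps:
E(C) = 7 + C**2 - 6*C
q = 64 (q = 8**2 = 64)
f(x, s) = 69 (f(x, s) = 5 + 64*1 = 5 + 64 = 69)
E(8)*f(-28, 33) = (7 + 8**2 - 6*8)*69 = (7 + 64 - 48)*69 = 23*69 = 1587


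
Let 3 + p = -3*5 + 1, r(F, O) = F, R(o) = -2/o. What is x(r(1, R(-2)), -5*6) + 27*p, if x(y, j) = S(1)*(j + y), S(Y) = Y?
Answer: -488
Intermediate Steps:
p = -17 (p = -3 + (-3*5 + 1) = -3 + (-15 + 1) = -3 - 14 = -17)
x(y, j) = j + y (x(y, j) = 1*(j + y) = j + y)
x(r(1, R(-2)), -5*6) + 27*p = (-5*6 + 1) + 27*(-17) = (-30 + 1) - 459 = -29 - 459 = -488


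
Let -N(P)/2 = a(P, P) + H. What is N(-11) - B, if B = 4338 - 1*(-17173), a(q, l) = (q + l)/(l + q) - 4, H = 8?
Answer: -21521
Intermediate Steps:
a(q, l) = -3 (a(q, l) = (l + q)/(l + q) - 4 = 1 - 4 = -3)
B = 21511 (B = 4338 + 17173 = 21511)
N(P) = -10 (N(P) = -2*(-3 + 8) = -2*5 = -10)
N(-11) - B = -10 - 1*21511 = -10 - 21511 = -21521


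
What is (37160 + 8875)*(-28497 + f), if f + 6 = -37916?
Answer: -3057598665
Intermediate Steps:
f = -37922 (f = -6 - 37916 = -37922)
(37160 + 8875)*(-28497 + f) = (37160 + 8875)*(-28497 - 37922) = 46035*(-66419) = -3057598665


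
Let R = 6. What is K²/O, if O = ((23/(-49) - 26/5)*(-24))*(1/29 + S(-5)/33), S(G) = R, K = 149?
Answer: 1735119155/2300184 ≈ 754.34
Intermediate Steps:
S(G) = 6
O = 2300184/78155 (O = ((23/(-49) - 26/5)*(-24))*(1/29 + 6/33) = ((23*(-1/49) - 26*⅕)*(-24))*(1*(1/29) + 6*(1/33)) = ((-23/49 - 26/5)*(-24))*(1/29 + 2/11) = -1389/245*(-24)*(69/319) = (33336/245)*(69/319) = 2300184/78155 ≈ 29.431)
K²/O = 149²/(2300184/78155) = 22201*(78155/2300184) = 1735119155/2300184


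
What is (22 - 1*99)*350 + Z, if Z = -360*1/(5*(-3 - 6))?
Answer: -26942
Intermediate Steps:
Z = 8 (Z = -360/((-9*5)) = -360/(-45) = -360*(-1/45) = 8)
(22 - 1*99)*350 + Z = (22 - 1*99)*350 + 8 = (22 - 99)*350 + 8 = -77*350 + 8 = -26950 + 8 = -26942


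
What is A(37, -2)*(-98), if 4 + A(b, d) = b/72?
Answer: 12299/36 ≈ 341.64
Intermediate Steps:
A(b, d) = -4 + b/72
A(37, -2)*(-98) = (-4 + (1/72)*37)*(-98) = (-4 + 37/72)*(-98) = -251/72*(-98) = 12299/36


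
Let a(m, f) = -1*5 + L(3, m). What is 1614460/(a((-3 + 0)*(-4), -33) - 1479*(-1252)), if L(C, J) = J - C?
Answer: 403615/462928 ≈ 0.87187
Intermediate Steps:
a(m, f) = -8 + m (a(m, f) = -1*5 + (m - 1*3) = -5 + (m - 3) = -5 + (-3 + m) = -8 + m)
1614460/(a((-3 + 0)*(-4), -33) - 1479*(-1252)) = 1614460/((-8 + (-3 + 0)*(-4)) - 1479*(-1252)) = 1614460/((-8 - 3*(-4)) + 1851708) = 1614460/((-8 + 12) + 1851708) = 1614460/(4 + 1851708) = 1614460/1851712 = 1614460*(1/1851712) = 403615/462928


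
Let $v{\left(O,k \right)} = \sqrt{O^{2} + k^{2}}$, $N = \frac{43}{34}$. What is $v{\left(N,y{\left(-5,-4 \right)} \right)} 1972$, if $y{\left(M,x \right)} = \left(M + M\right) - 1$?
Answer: $290 \sqrt{5669} \approx 21835.0$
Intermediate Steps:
$N = \frac{43}{34}$ ($N = 43 \cdot \frac{1}{34} = \frac{43}{34} \approx 1.2647$)
$y{\left(M,x \right)} = -1 + 2 M$ ($y{\left(M,x \right)} = 2 M - 1 = -1 + 2 M$)
$v{\left(N,y{\left(-5,-4 \right)} \right)} 1972 = \sqrt{\left(\frac{43}{34}\right)^{2} + \left(-1 + 2 \left(-5\right)\right)^{2}} \cdot 1972 = \sqrt{\frac{1849}{1156} + \left(-1 - 10\right)^{2}} \cdot 1972 = \sqrt{\frac{1849}{1156} + \left(-11\right)^{2}} \cdot 1972 = \sqrt{\frac{1849}{1156} + 121} \cdot 1972 = \sqrt{\frac{141725}{1156}} \cdot 1972 = \frac{5 \sqrt{5669}}{34} \cdot 1972 = 290 \sqrt{5669}$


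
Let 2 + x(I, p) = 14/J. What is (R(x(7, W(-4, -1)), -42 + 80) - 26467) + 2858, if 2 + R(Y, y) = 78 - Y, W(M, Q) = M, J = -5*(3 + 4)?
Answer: -117653/5 ≈ -23531.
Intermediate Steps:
J = -35 (J = -5*7 = -35)
x(I, p) = -12/5 (x(I, p) = -2 + 14/(-35) = -2 + 14*(-1/35) = -2 - ⅖ = -12/5)
R(Y, y) = 76 - Y (R(Y, y) = -2 + (78 - Y) = 76 - Y)
(R(x(7, W(-4, -1)), -42 + 80) - 26467) + 2858 = ((76 - 1*(-12/5)) - 26467) + 2858 = ((76 + 12/5) - 26467) + 2858 = (392/5 - 26467) + 2858 = -131943/5 + 2858 = -117653/5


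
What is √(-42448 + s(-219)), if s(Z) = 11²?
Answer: 3*I*√4703 ≈ 205.74*I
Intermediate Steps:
s(Z) = 121
√(-42448 + s(-219)) = √(-42448 + 121) = √(-42327) = 3*I*√4703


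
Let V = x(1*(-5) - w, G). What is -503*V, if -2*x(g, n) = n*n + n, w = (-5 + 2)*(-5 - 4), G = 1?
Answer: 503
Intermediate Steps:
w = 27 (w = -3*(-9) = 27)
x(g, n) = -n/2 - n²/2 (x(g, n) = -(n*n + n)/2 = -(n² + n)/2 = -(n + n²)/2 = -n/2 - n²/2)
V = -1 (V = -½*1*(1 + 1) = -½*1*2 = -1)
-503*V = -503*(-1) = 503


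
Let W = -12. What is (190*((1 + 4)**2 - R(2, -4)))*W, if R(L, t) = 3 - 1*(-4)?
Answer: -41040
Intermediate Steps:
R(L, t) = 7 (R(L, t) = 3 + 4 = 7)
(190*((1 + 4)**2 - R(2, -4)))*W = (190*((1 + 4)**2 - 1*7))*(-12) = (190*(5**2 - 7))*(-12) = (190*(25 - 7))*(-12) = (190*18)*(-12) = 3420*(-12) = -41040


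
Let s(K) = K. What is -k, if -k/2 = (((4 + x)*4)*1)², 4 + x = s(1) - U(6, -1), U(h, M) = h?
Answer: 800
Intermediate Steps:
x = -9 (x = -4 + (1 - 1*6) = -4 + (1 - 6) = -4 - 5 = -9)
k = -800 (k = -2*16*(4 - 9)² = -2*(-5*4*1)² = -2*(-20*1)² = -2*(-20)² = -2*400 = -800)
-k = -1*(-800) = 800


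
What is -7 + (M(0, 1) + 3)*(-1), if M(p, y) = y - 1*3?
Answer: -8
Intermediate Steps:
M(p, y) = -3 + y (M(p, y) = y - 3 = -3 + y)
-7 + (M(0, 1) + 3)*(-1) = -7 + ((-3 + 1) + 3)*(-1) = -7 + (-2 + 3)*(-1) = -7 + 1*(-1) = -7 - 1 = -8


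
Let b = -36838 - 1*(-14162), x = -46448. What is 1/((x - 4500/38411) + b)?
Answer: -38411/2655126464 ≈ -1.4467e-5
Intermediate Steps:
b = -22676 (b = -36838 + 14162 = -22676)
1/((x - 4500/38411) + b) = 1/((-46448 - 4500/38411) - 22676) = 1/(-1784118628/38411 - 22676) = 1/(-2655126464/38411) = -38411/2655126464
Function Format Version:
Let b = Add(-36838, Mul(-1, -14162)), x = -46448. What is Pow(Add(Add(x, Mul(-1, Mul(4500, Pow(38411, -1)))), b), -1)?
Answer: Rational(-38411, 2655126464) ≈ -1.4467e-5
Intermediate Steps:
b = -22676 (b = Add(-36838, 14162) = -22676)
Pow(Add(Add(x, Mul(-1, Mul(4500, Pow(38411, -1)))), b), -1) = Pow(Add(Add(-46448, Mul(-1, Mul(4500, Pow(38411, -1)))), -22676), -1) = Pow(Add(Add(-46448, Mul(-1, Mul(4500, Rational(1, 38411)))), -22676), -1) = Pow(Add(Add(-46448, Mul(-1, Rational(4500, 38411))), -22676), -1) = Pow(Add(Add(-46448, Rational(-4500, 38411)), -22676), -1) = Pow(Add(Rational(-1784118628, 38411), -22676), -1) = Pow(Rational(-2655126464, 38411), -1) = Rational(-38411, 2655126464)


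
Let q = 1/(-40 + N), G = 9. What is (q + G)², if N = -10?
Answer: 201601/2500 ≈ 80.640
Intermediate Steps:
q = -1/50 (q = 1/(-40 - 10) = 1/(-50) = -1/50 ≈ -0.020000)
(q + G)² = (-1/50 + 9)² = (449/50)² = 201601/2500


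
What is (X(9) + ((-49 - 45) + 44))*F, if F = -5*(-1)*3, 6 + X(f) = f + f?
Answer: -570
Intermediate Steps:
X(f) = -6 + 2*f (X(f) = -6 + (f + f) = -6 + 2*f)
F = 15 (F = 5*3 = 15)
(X(9) + ((-49 - 45) + 44))*F = ((-6 + 2*9) + ((-49 - 45) + 44))*15 = ((-6 + 18) + (-94 + 44))*15 = (12 - 50)*15 = -38*15 = -570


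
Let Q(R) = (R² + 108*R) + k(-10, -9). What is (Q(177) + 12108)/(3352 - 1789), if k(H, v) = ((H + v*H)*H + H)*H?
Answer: 23551/521 ≈ 45.203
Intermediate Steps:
k(H, v) = H*(H + H*(H + H*v)) (k(H, v) = ((H + H*v)*H + H)*H = (H*(H + H*v) + H)*H = (H + H*(H + H*v))*H = H*(H + H*(H + H*v)))
Q(R) = 8100 + R² + 108*R (Q(R) = (R² + 108*R) + (-10)²*(1 - 10 - 10*(-9)) = (R² + 108*R) + 100*(1 - 10 + 90) = (R² + 108*R) + 100*81 = (R² + 108*R) + 8100 = 8100 + R² + 108*R)
(Q(177) + 12108)/(3352 - 1789) = ((8100 + 177² + 108*177) + 12108)/(3352 - 1789) = ((8100 + 31329 + 19116) + 12108)/1563 = (58545 + 12108)*(1/1563) = 70653*(1/1563) = 23551/521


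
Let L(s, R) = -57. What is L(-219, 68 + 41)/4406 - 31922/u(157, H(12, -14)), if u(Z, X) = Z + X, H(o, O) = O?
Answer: -12786953/57278 ≈ -223.24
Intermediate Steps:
u(Z, X) = X + Z
L(-219, 68 + 41)/4406 - 31922/u(157, H(12, -14)) = -57/4406 - 31922/(-14 + 157) = -57*1/4406 - 31922/143 = -57/4406 - 31922*1/143 = -57/4406 - 2902/13 = -12786953/57278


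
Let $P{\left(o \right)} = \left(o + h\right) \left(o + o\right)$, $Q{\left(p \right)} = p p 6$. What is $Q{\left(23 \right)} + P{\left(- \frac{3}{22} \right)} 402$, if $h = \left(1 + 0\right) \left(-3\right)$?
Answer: $\frac{425661}{121} \approx 3517.9$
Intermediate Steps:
$h = -3$ ($h = 1 \left(-3\right) = -3$)
$Q{\left(p \right)} = 6 p^{2}$ ($Q{\left(p \right)} = p^{2} \cdot 6 = 6 p^{2}$)
$P{\left(o \right)} = 2 o \left(-3 + o\right)$ ($P{\left(o \right)} = \left(o - 3\right) \left(o + o\right) = \left(-3 + o\right) 2 o = 2 o \left(-3 + o\right)$)
$Q{\left(23 \right)} + P{\left(- \frac{3}{22} \right)} 402 = 6 \cdot 23^{2} + 2 \left(- \frac{3}{22}\right) \left(-3 - \frac{3}{22}\right) 402 = 6 \cdot 529 + 2 \left(\left(-3\right) \frac{1}{22}\right) \left(-3 - \frac{3}{22}\right) 402 = 3174 + 2 \left(- \frac{3}{22}\right) \left(-3 - \frac{3}{22}\right) 402 = 3174 + 2 \left(- \frac{3}{22}\right) \left(- \frac{69}{22}\right) 402 = 3174 + \frac{207}{242} \cdot 402 = 3174 + \frac{41607}{121} = \frac{425661}{121}$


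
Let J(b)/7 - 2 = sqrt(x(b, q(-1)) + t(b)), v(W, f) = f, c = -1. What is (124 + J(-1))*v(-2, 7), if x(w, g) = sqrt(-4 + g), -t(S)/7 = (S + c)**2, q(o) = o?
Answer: 966 + 49*sqrt(-28 + I*sqrt(5)) ≈ 976.34 + 259.49*I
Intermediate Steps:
t(S) = -7*(-1 + S)**2 (t(S) = -7*(S - 1)**2 = -7*(-1 + S)**2)
J(b) = 14 + 7*sqrt(-7*(-1 + b)**2 + I*sqrt(5)) (J(b) = 14 + 7*sqrt(sqrt(-4 - 1) - 7*(-1 + b)**2) = 14 + 7*sqrt(sqrt(-5) - 7*(-1 + b)**2) = 14 + 7*sqrt(I*sqrt(5) - 7*(-1 + b)**2) = 14 + 7*sqrt(-7*(-1 + b)**2 + I*sqrt(5)))
(124 + J(-1))*v(-2, 7) = (124 + (14 + 7*sqrt(-7*(-1 - 1)**2 + I*sqrt(5))))*7 = (124 + (14 + 7*sqrt(-7*(-2)**2 + I*sqrt(5))))*7 = (124 + (14 + 7*sqrt(-7*4 + I*sqrt(5))))*7 = (124 + (14 + 7*sqrt(-28 + I*sqrt(5))))*7 = (138 + 7*sqrt(-28 + I*sqrt(5)))*7 = 966 + 49*sqrt(-28 + I*sqrt(5))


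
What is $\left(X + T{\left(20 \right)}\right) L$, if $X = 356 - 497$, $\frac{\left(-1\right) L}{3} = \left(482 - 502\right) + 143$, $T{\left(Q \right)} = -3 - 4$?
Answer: $54612$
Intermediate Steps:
$T{\left(Q \right)} = -7$ ($T{\left(Q \right)} = -3 - 4 = -7$)
$L = -369$ ($L = - 3 \left(\left(482 - 502\right) + 143\right) = - 3 \left(-20 + 143\right) = \left(-3\right) 123 = -369$)
$X = -141$
$\left(X + T{\left(20 \right)}\right) L = \left(-141 - 7\right) \left(-369\right) = \left(-148\right) \left(-369\right) = 54612$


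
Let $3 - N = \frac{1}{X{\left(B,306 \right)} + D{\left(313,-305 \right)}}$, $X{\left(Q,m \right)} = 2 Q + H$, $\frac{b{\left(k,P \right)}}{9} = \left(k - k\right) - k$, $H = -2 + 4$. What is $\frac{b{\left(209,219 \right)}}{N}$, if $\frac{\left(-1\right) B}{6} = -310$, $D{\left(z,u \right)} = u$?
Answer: $- \frac{6427377}{10250} \approx -627.06$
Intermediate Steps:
$B = 1860$ ($B = \left(-6\right) \left(-310\right) = 1860$)
$H = 2$
$b{\left(k,P \right)} = - 9 k$ ($b{\left(k,P \right)} = 9 \left(\left(k - k\right) - k\right) = 9 \left(0 - k\right) = 9 \left(- k\right) = - 9 k$)
$X{\left(Q,m \right)} = 2 + 2 Q$ ($X{\left(Q,m \right)} = 2 Q + 2 = 2 + 2 Q$)
$N = \frac{10250}{3417}$ ($N = 3 - \frac{1}{\left(2 + 2 \cdot 1860\right) - 305} = 3 - \frac{1}{\left(2 + 3720\right) - 305} = 3 - \frac{1}{3722 - 305} = 3 - \frac{1}{3417} = \frac{10250}{3417} \approx 2.9997$)
$\frac{b{\left(209,219 \right)}}{N} = \frac{\left(-9\right) 209}{\frac{10250}{3417}} = \left(-1881\right) \frac{3417}{10250} = - \frac{6427377}{10250}$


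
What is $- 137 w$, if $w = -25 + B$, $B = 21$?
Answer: $548$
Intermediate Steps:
$w = -4$ ($w = -25 + 21 = -4$)
$- 137 w = \left(-137\right) \left(-4\right) = 548$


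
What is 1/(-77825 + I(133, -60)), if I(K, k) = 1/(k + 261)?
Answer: -201/15642824 ≈ -1.2849e-5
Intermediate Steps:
I(K, k) = 1/(261 + k)
1/(-77825 + I(133, -60)) = 1/(-77825 + 1/(261 - 60)) = 1/(-77825 + 1/201) = 1/(-15642824/201) = -201/15642824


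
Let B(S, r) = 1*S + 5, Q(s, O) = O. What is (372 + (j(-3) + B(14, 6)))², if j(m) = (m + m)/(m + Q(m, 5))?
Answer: 150544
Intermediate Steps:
B(S, r) = 5 + S (B(S, r) = S + 5 = 5 + S)
j(m) = 2*m/(5 + m) (j(m) = (m + m)/(m + 5) = (2*m)/(5 + m) = 2*m/(5 + m))
(372 + (j(-3) + B(14, 6)))² = (372 + (2*(-3)/(5 - 3) + (5 + 14)))² = (372 + (2*(-3)/2 + 19))² = (372 + (2*(-3)*(½) + 19))² = (372 + (-3 + 19))² = (372 + 16)² = 388² = 150544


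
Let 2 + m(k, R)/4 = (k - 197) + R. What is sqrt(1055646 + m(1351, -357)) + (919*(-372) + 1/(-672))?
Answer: -229735297/672 + sqrt(1058826) ≈ -3.4084e+5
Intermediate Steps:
m(k, R) = -796 + 4*R + 4*k (m(k, R) = -8 + 4*((k - 197) + R) = -8 + 4*((-197 + k) + R) = -8 + 4*(-197 + R + k) = -8 + (-788 + 4*R + 4*k) = -796 + 4*R + 4*k)
sqrt(1055646 + m(1351, -357)) + (919*(-372) + 1/(-672)) = sqrt(1055646 + (-796 + 4*(-357) + 4*1351)) + (919*(-372) + 1/(-672)) = sqrt(1055646 + (-796 - 1428 + 5404)) + (-341868 - 1/672) = sqrt(1055646 + 3180) - 229735297/672 = sqrt(1058826) - 229735297/672 = -229735297/672 + sqrt(1058826)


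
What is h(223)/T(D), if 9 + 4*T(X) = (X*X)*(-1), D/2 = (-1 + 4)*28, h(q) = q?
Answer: -892/28233 ≈ -0.031594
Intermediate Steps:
D = 168 (D = 2*((-1 + 4)*28) = 2*(3*28) = 2*84 = 168)
T(X) = -9/4 - X²/4 (T(X) = -9/4 + ((X*X)*(-1))/4 = -9/4 + (X²*(-1))/4 = -9/4 + (-X²)/4 = -9/4 - X²/4)
h(223)/T(D) = 223/(-9/4 - ¼*168²) = 223/(-9/4 - ¼*28224) = 223/(-9/4 - 7056) = 223/(-28233/4) = 223*(-4/28233) = -892/28233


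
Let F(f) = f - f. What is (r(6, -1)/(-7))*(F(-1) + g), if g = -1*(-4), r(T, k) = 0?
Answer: 0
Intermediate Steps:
F(f) = 0
g = 4
(r(6, -1)/(-7))*(F(-1) + g) = (0/(-7))*(0 + 4) = -1/7*0*4 = 0*4 = 0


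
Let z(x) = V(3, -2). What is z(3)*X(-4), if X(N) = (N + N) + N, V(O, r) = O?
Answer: -36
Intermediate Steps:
X(N) = 3*N (X(N) = 2*N + N = 3*N)
z(x) = 3
z(3)*X(-4) = 3*(3*(-4)) = 3*(-12) = -36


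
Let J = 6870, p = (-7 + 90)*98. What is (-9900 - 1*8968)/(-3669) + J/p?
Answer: 89339171/14921823 ≈ 5.9872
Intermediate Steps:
p = 8134 (p = 83*98 = 8134)
(-9900 - 1*8968)/(-3669) + J/p = (-9900 - 1*8968)/(-3669) + 6870/8134 = (-9900 - 8968)*(-1/3669) + 6870*(1/8134) = -18868*(-1/3669) + 3435/4067 = 18868/3669 + 3435/4067 = 89339171/14921823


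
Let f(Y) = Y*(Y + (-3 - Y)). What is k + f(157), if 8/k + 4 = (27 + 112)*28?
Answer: -228905/486 ≈ -471.00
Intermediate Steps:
k = 1/486 (k = 8/(-4 + (27 + 112)*28) = 8/(-4 + 139*28) = 8/(-4 + 3892) = 8/3888 = 8*(1/3888) = 1/486 ≈ 0.0020576)
f(Y) = -3*Y (f(Y) = Y*(-3) = -3*Y)
k + f(157) = 1/486 - 3*157 = 1/486 - 471 = -228905/486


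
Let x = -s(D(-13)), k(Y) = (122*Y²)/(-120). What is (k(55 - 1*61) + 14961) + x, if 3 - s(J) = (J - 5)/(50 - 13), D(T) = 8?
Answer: 2760474/185 ≈ 14921.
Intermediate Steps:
s(J) = 116/37 - J/37 (s(J) = 3 - (J - 5)/(50 - 13) = 3 - (-5 + J)/37 = 3 - (-5/37 + J/37) = 3 + (5/37 - J/37) = 116/37 - J/37)
k(Y) = -61*Y²/60 (k(Y) = (122*Y²)*(-1/120) = -61*Y²/60)
x = -108/37 (x = -(116/37 - 1/37*8) = -(116/37 - 8/37) = -1*108/37 = -108/37 ≈ -2.9189)
(k(55 - 1*61) + 14961) + x = (-61*(55 - 1*61)²/60 + 14961) - 108/37 = (-61*(55 - 61)²/60 + 14961) - 108/37 = (-61/60*(-6)² + 14961) - 108/37 = (-61/60*36 + 14961) - 108/37 = (-183/5 + 14961) - 108/37 = 74622/5 - 108/37 = 2760474/185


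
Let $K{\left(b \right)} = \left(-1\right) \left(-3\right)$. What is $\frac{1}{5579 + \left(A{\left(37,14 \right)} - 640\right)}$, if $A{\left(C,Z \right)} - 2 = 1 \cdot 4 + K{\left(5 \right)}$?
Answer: $\frac{1}{4948} \approx 0.0002021$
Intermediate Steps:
$K{\left(b \right)} = 3$
$A{\left(C,Z \right)} = 9$ ($A{\left(C,Z \right)} = 2 + \left(1 \cdot 4 + 3\right) = 2 + \left(4 + 3\right) = 2 + 7 = 9$)
$\frac{1}{5579 + \left(A{\left(37,14 \right)} - 640\right)} = \frac{1}{5579 + \left(9 - 640\right)} = \frac{1}{5579 - 631} = \frac{1}{4948}$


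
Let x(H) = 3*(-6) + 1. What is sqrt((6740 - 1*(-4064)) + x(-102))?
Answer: sqrt(10787) ≈ 103.86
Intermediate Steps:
x(H) = -17 (x(H) = -18 + 1 = -17)
sqrt((6740 - 1*(-4064)) + x(-102)) = sqrt((6740 - 1*(-4064)) - 17) = sqrt((6740 + 4064) - 17) = sqrt(10804 - 17) = sqrt(10787)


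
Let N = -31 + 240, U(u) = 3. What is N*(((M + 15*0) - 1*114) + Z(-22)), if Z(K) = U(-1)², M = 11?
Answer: -19646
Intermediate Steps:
Z(K) = 9 (Z(K) = 3² = 9)
N = 209
N*(((M + 15*0) - 1*114) + Z(-22)) = 209*(((11 + 15*0) - 1*114) + 9) = 209*(((11 + 0) - 114) + 9) = 209*((11 - 114) + 9) = 209*(-103 + 9) = 209*(-94) = -19646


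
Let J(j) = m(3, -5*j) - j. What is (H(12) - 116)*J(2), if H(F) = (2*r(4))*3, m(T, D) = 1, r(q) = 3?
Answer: 98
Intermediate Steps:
H(F) = 18 (H(F) = (2*3)*3 = 6*3 = 18)
J(j) = 1 - j
(H(12) - 116)*J(2) = (18 - 116)*(1 - 1*2) = -98*(1 - 2) = -98*(-1) = 98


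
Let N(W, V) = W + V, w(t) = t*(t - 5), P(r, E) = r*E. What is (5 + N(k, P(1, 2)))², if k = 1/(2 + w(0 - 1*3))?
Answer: 33489/676 ≈ 49.540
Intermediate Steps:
P(r, E) = E*r
w(t) = t*(-5 + t)
k = 1/26 (k = 1/(2 + (0 - 1*3)*(-5 + (0 - 1*3))) = 1/(2 + (0 - 3)*(-5 + (0 - 3))) = 1/(2 - 3*(-5 - 3)) = 1/(2 - 3*(-8)) = 1/(2 + 24) = 1/26 ≈ 0.038462)
N(W, V) = V + W
(5 + N(k, P(1, 2)))² = (5 + (2*1 + 1/26))² = (5 + (2 + 1/26))² = (5 + 53/26)² = (183/26)² = 33489/676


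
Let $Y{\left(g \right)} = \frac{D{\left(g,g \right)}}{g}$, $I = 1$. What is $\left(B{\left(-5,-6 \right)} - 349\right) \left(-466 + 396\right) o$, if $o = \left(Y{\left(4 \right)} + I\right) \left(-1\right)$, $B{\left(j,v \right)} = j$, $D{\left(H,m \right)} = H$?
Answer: $-49560$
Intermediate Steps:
$Y{\left(g \right)} = 1$ ($Y{\left(g \right)} = \frac{g}{g} = 1$)
$o = -2$ ($o = \left(1 + 1\right) \left(-1\right) = 2 \left(-1\right) = -2$)
$\left(B{\left(-5,-6 \right)} - 349\right) \left(-466 + 396\right) o = \left(-5 - 349\right) \left(-466 + 396\right) \left(-2\right) = \left(-354\right) \left(-70\right) \left(-2\right) = 24780 \left(-2\right) = -49560$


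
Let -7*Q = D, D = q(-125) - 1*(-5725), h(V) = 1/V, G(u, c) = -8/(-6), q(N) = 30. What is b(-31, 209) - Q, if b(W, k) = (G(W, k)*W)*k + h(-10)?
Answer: -1641491/210 ≈ -7816.6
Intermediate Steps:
G(u, c) = 4/3 (G(u, c) = -8*(-⅙) = 4/3)
h(V) = 1/V
b(W, k) = -⅒ + 4*W*k/3 (b(W, k) = (4*W/3)*k + 1/(-10) = 4*W*k/3 - ⅒ = -⅒ + 4*W*k/3)
D = 5755 (D = 30 - 1*(-5725) = 30 + 5725 = 5755)
Q = -5755/7 (Q = -⅐*5755 = -5755/7 ≈ -822.14)
b(-31, 209) - Q = (-⅒ + (4/3)*(-31)*209) - 1*(-5755/7) = (-⅒ - 25916/3) + 5755/7 = -259163/30 + 5755/7 = -1641491/210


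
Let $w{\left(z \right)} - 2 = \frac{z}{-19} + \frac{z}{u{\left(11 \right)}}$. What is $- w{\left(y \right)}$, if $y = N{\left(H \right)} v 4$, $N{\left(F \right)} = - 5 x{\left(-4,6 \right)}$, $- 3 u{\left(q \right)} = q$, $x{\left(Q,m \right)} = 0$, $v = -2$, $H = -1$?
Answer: $-2$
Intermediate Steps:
$u{\left(q \right)} = - \frac{q}{3}$
$N{\left(F \right)} = 0$ ($N{\left(F \right)} = \left(-5\right) 0 = 0$)
$y = 0$ ($y = 0 \left(-2\right) 4 = 0 \cdot 4 = 0$)
$w{\left(z \right)} = 2 - \frac{68 z}{209}$ ($w{\left(z \right)} = 2 + \left(\frac{z}{-19} + \frac{z}{\left(- \frac{1}{3}\right) 11}\right) = 2 + \left(z \left(- \frac{1}{19}\right) + \frac{z}{- \frac{11}{3}}\right) = 2 + \left(- \frac{z}{19} + z \left(- \frac{3}{11}\right)\right) = 2 - \frac{68 z}{209}$)
$- w{\left(y \right)} = - (2 - 0) = - (2 + 0) = \left(-1\right) 2 = -2$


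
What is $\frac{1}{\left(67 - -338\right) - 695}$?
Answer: $- \frac{1}{290} \approx -0.0034483$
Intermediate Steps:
$\frac{1}{\left(67 - -338\right) - 695} = \frac{1}{\left(67 + 338\right) - 695} = \frac{1}{405 - 695} = \frac{1}{-290} = - \frac{1}{290}$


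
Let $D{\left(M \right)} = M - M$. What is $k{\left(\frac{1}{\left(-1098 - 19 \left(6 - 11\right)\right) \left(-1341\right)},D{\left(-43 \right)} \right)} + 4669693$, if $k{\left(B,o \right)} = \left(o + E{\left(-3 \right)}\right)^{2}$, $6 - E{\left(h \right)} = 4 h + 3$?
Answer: $4669918$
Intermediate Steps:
$E{\left(h \right)} = 3 - 4 h$ ($E{\left(h \right)} = 6 - \left(4 h + 3\right) = 6 - \left(3 + 4 h\right) = 3 - 4 h$)
$D{\left(M \right)} = 0$
$k{\left(B,o \right)} = \left(15 + o\right)^{2}$ ($k{\left(B,o \right)} = \left(o + \left(3 - -12\right)\right)^{2} = \left(o + \left(3 + 12\right)\right)^{2} = \left(o + 15\right)^{2} = \left(15 + o\right)^{2}$)
$k{\left(\frac{1}{\left(-1098 - 19 \left(6 - 11\right)\right) \left(-1341\right)},D{\left(-43 \right)} \right)} + 4669693 = \left(15 + 0\right)^{2} + 4669693 = 15^{2} + 4669693 = 225 + 4669693 = 4669918$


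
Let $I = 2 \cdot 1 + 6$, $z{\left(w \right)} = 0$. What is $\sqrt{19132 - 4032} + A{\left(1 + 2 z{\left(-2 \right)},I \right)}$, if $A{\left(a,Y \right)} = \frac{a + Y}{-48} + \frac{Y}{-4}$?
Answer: $- \frac{35}{16} + 10 \sqrt{151} \approx 120.69$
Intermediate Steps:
$I = 8$ ($I = 2 + 6 = 8$)
$A{\left(a,Y \right)} = - \frac{13 Y}{48} - \frac{a}{48}$ ($A{\left(a,Y \right)} = \left(Y + a\right) \left(- \frac{1}{48}\right) + Y \left(- \frac{1}{4}\right) = \left(- \frac{Y}{48} - \frac{a}{48}\right) - \frac{Y}{4} = - \frac{13 Y}{48} - \frac{a}{48}$)
$\sqrt{19132 - 4032} + A{\left(1 + 2 z{\left(-2 \right)},I \right)} = \sqrt{19132 - 4032} - \left(\frac{13}{6} + \frac{1 + 2 \cdot 0}{48}\right) = \sqrt{15100} - \left(\frac{13}{6} + \frac{1 + 0}{48}\right) = 10 \sqrt{151} - \frac{35}{16} = - \frac{35}{16} + 10 \sqrt{151}$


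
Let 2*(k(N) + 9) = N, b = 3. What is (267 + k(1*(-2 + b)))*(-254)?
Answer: -65659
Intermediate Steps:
k(N) = -9 + N/2
(267 + k(1*(-2 + b)))*(-254) = (267 + (-9 + (1*(-2 + 3))/2))*(-254) = (267 + (-9 + (1*1)/2))*(-254) = (267 + (-9 + (1/2)*1))*(-254) = (267 + (-9 + 1/2))*(-254) = (267 - 17/2)*(-254) = (517/2)*(-254) = -65659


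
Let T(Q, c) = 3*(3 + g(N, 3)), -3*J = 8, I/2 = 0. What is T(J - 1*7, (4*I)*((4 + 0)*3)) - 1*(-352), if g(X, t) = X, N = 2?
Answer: 367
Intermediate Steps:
I = 0 (I = 2*0 = 0)
J = -8/3 (J = -1/3*8 = -8/3 ≈ -2.6667)
T(Q, c) = 15 (T(Q, c) = 3*(3 + 2) = 3*5 = 15)
T(J - 1*7, (4*I)*((4 + 0)*3)) - 1*(-352) = 15 - 1*(-352) = 15 + 352 = 367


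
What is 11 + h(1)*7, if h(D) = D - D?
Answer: 11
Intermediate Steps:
h(D) = 0
11 + h(1)*7 = 11 + 0*7 = 11 + 0 = 11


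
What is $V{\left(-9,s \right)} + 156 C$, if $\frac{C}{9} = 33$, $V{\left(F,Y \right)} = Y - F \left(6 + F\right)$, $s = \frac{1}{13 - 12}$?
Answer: $46306$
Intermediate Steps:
$s = 1$ ($s = 1^{-1} = 1$)
$V{\left(F,Y \right)} = Y - F \left(6 + F\right)$
$C = 297$ ($C = 9 \cdot 33 = 297$)
$V{\left(-9,s \right)} + 156 C = \left(1 - \left(-9\right)^{2} - -54\right) + 156 \cdot 297 = \left(1 - 81 + 54\right) + 46332 = -26 + 46332 = 46306$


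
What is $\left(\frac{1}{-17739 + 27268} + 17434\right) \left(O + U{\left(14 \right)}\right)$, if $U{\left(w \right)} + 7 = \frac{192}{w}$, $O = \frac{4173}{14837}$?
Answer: $\frac{120700724884850}{989672411} \approx 1.2196 \cdot 10^{5}$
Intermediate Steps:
$O = \frac{4173}{14837}$ ($O = 4173 \cdot \frac{1}{14837} = \frac{4173}{14837} \approx 0.28126$)
$U{\left(w \right)} = -7 + \frac{192}{w}$
$\left(\frac{1}{-17739 + 27268} + 17434\right) \left(O + U{\left(14 \right)}\right) = \left(\frac{1}{-17739 + 27268} + 17434\right) \left(\frac{4173}{14837} - \left(7 - \frac{192}{14}\right)\right) = \left(\frac{1}{9529} + 17434\right) \left(\frac{4173}{14837} + \left(-7 + 192 \cdot \frac{1}{14}\right)\right) = \left(\frac{1}{9529} + 17434\right) \left(\frac{4173}{14837} + \left(-7 + \frac{96}{7}\right)\right) = \frac{166128587 \left(\frac{4173}{14837} + \frac{47}{7}\right)}{9529} = \frac{166128587}{9529} \cdot \frac{726550}{103859} = \frac{120700724884850}{989672411}$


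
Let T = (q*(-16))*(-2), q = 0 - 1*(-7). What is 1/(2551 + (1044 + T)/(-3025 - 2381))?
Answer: 2703/6894719 ≈ 0.00039204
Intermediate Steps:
q = 7 (q = 0 + 7 = 7)
T = 224 (T = (7*(-16))*(-2) = -112*(-2) = 224)
1/(2551 + (1044 + T)/(-3025 - 2381)) = 1/(2551 + (1044 + 224)/(-3025 - 2381)) = 1/(2551 + 1268/(-5406)) = 1/(2551 + 1268*(-1/5406)) = 1/(2551 - 634/2703) = 1/(6894719/2703) = 2703/6894719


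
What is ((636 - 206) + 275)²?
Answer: 497025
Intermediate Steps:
((636 - 206) + 275)² = (430 + 275)² = 705² = 497025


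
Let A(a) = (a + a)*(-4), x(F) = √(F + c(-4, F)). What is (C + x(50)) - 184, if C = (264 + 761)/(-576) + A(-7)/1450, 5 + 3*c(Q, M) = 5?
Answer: -77565397/417600 + 5*√2 ≈ -178.67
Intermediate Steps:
c(Q, M) = 0 (c(Q, M) = -5/3 + (⅓)*5 = -5/3 + 5/3 = 0)
x(F) = √F (x(F) = √(F + 0) = √F)
A(a) = -8*a (A(a) = (2*a)*(-4) = -8*a)
C = -726997/417600 (C = (264 + 761)/(-576) - 8*(-7)/1450 = 1025*(-1/576) + 56*(1/1450) = -1025/576 + 28/725 = -726997/417600 ≈ -1.7409)
(C + x(50)) - 184 = (-726997/417600 + √50) - 184 = (-726997/417600 + 5*√2) - 184 = -77565397/417600 + 5*√2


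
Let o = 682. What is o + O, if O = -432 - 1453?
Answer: -1203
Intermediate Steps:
O = -1885
o + O = 682 - 1885 = -1203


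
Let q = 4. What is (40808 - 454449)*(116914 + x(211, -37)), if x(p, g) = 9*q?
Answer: -48375314950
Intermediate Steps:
x(p, g) = 36 (x(p, g) = 9*4 = 36)
(40808 - 454449)*(116914 + x(211, -37)) = (40808 - 454449)*(116914 + 36) = -413641*116950 = -48375314950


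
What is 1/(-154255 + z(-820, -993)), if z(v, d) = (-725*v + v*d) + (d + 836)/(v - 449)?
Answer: 1269/1591967002 ≈ 7.9713e-7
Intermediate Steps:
z(v, d) = -725*v + d*v + (836 + d)/(-449 + v) (z(v, d) = (-725*v + d*v) + (836 + d)/(-449 + v) = -725*v + d*v + (836 + d)/(-449 + v))
1/(-154255 + z(-820, -993)) = 1/(-154255 + (836 - 993 - 725*(-820)² + 325525*(-820) - 993*(-820)² - 449*(-993)*(-820))/(-449 - 820)) = 1/(-154255 + (836 - 993 - 725*672400 - 266930500 - 993*672400 - 365602740)/(-1269)) = 1/(-154255 - (836 - 993 - 487490000 - 266930500 - 667693200 - 365602740)/1269) = 1/(-154255 - 1/1269*(-1787716597)) = 1/(-154255 + 1787716597/1269) = 1/(1591967002/1269) = 1269/1591967002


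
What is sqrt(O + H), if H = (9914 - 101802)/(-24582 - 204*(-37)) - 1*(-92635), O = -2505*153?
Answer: I*sqrt(21081702257022)/8517 ≈ 539.1*I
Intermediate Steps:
O = -383265
H = 789018239/8517 (H = -91888/(-24582 + 7548) + 92635 = -91888/(-17034) + 92635 = -91888*(-1/17034) + 92635 = 45944/8517 + 92635 = 789018239/8517 ≈ 92640.)
sqrt(O + H) = sqrt(-383265 + 789018239/8517) = sqrt(-2475249766/8517) = I*sqrt(21081702257022)/8517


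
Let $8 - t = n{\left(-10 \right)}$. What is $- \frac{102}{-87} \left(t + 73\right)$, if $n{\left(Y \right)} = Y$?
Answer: $\frac{3094}{29} \approx 106.69$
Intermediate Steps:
$t = 18$ ($t = 8 - -10 = 8 + 10 = 18$)
$- \frac{102}{-87} \left(t + 73\right) = - \frac{102}{-87} \left(18 + 73\right) = \left(-102\right) \left(- \frac{1}{87}\right) 91 = \frac{34}{29} \cdot 91 = \frac{3094}{29}$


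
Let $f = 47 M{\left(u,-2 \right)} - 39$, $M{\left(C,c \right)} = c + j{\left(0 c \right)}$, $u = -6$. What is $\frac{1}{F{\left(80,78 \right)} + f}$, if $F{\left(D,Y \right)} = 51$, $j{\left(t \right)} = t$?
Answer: $- \frac{1}{82} \approx -0.012195$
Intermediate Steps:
$M{\left(C,c \right)} = c$ ($M{\left(C,c \right)} = c + 0 c = c + 0 = c$)
$f = -133$ ($f = 47 \left(-2\right) - 39 = -94 - 39 = -133$)
$\frac{1}{F{\left(80,78 \right)} + f} = \frac{1}{51 - 133} = \frac{1}{-82} = - \frac{1}{82}$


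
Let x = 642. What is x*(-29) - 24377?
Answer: -42995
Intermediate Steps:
x*(-29) - 24377 = 642*(-29) - 24377 = -18618 - 24377 = -42995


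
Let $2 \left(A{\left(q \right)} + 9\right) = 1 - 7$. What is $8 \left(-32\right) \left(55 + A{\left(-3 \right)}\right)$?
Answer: $-11008$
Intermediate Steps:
$A{\left(q \right)} = -12$ ($A{\left(q \right)} = -9 + \frac{1 - 7}{2} = -9 + \frac{1}{2} \left(-6\right) = -9 - 3 = -12$)
$8 \left(-32\right) \left(55 + A{\left(-3 \right)}\right) = 8 \left(-32\right) \left(55 - 12\right) = \left(-256\right) 43 = -11008$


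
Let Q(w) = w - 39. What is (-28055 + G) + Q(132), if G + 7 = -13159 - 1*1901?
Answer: -43029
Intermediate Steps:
G = -15067 (G = -7 + (-13159 - 1*1901) = -7 + (-13159 - 1901) = -7 - 15060 = -15067)
Q(w) = -39 + w
(-28055 + G) + Q(132) = (-28055 - 15067) + (-39 + 132) = -43122 + 93 = -43029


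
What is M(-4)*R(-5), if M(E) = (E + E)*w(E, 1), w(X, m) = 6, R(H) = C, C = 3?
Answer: -144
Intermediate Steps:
R(H) = 3
M(E) = 12*E (M(E) = (E + E)*6 = (2*E)*6 = 12*E)
M(-4)*R(-5) = (12*(-4))*3 = -48*3 = -144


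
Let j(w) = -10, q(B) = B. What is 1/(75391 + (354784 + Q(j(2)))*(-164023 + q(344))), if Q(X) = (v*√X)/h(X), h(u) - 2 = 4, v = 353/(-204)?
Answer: -8700000161584032/505214359408122480204002209 - 35360556444*I*√10/2526071797040612401020011045 ≈ -1.722e-11 - 4.4266e-17*I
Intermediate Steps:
v = -353/204 (v = 353*(-1/204) = -353/204 ≈ -1.7304)
h(u) = 6 (h(u) = 2 + 4 = 6)
Q(X) = -353*√X/1224 (Q(X) = -353*√X/204/6 = -353*√X/204*(⅙) = -353*√X/1224)
1/(75391 + (354784 + Q(j(2)))*(-164023 + q(344))) = 1/(75391 + (354784 - 353*I*√10/1224)*(-164023 + 344)) = 1/(75391 + (354784 - 353*I*√10/1224)*(-163679)) = 1/(75391 + (-58070690336 + 57778687*I*√10/1224)) = 1/(-58070614945 + 57778687*I*√10/1224)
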